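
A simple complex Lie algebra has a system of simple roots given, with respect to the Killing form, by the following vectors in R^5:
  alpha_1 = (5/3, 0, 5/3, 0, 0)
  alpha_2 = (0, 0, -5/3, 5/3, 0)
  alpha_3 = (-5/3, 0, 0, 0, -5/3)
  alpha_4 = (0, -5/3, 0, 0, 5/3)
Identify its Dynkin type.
Compute the Cartan integers a_ij = 2(alpha_i, alpha_j)/(alpha_j, alpha_j); the resulting 4x4 Cartan matrix is
[[2, -1, -1, 0], [-1, 2, 0, 0], [-1, 0, 2, -1], [0, 0, -1, 2]].
All simple roots have the same length, so the diagram is simply laced. The associated Dynkin diagram is a chain of 4 nodes with single edges (A_4), so the type is A_4 (the algebra sl(5)).

A4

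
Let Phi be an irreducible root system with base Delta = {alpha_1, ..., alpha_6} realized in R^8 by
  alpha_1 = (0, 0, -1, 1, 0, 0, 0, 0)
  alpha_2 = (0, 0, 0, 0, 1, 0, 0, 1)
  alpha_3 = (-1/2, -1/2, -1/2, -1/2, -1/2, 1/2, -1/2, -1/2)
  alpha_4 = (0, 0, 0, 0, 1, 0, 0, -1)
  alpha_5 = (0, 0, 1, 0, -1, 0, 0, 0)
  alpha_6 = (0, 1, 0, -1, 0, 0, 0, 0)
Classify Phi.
Compute the Cartan integers a_ij = 2(alpha_i, alpha_j)/(alpha_j, alpha_j); the resulting 6x6 Cartan matrix is
[[2, 0, 0, 0, -1, -1], [0, 2, -1, 0, -1, 0], [0, -1, 2, 0, 0, 0], [0, 0, 0, 2, -1, 0], [-1, -1, 0, -1, 2, 0], [-1, 0, 0, 0, 0, 2]].
All simple roots have the same length, so the diagram is simply laced. The associated Dynkin diagram is a chain of 5 nodes with one extra node attached to the third node from one end (E_6), so the type is E_6.

E6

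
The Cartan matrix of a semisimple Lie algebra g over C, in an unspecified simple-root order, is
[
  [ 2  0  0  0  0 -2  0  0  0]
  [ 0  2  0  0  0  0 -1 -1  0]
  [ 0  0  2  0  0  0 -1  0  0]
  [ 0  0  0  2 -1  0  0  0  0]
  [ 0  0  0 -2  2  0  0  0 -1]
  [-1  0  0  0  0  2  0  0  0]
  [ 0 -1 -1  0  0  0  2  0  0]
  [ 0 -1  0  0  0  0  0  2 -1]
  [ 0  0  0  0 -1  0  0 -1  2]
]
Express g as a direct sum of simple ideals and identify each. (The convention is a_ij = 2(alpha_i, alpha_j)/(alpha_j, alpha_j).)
The diagram associated to this matrix has two connected components: the simple roots {alpha_1, alpha_6} form a chain of 2 nodes with a double edge at one end; the terminal node there is the unique short simple root (B_2), and {alpha_2, alpha_3, alpha_4, alpha_5, alpha_7, alpha_8, alpha_9} form a chain of 7 nodes with a double edge at one end; the terminal node there is the unique short simple root (B_7). A semisimple Lie algebra decomposes uniquely as the direct sum of simple ideals, one per connected component of its Dynkin diagram, so g ≅ B_2 ⊕ B_7 (dimension 10 + 105 = 115).

B_2 (so(5)) ⊕ B_7 (so(15))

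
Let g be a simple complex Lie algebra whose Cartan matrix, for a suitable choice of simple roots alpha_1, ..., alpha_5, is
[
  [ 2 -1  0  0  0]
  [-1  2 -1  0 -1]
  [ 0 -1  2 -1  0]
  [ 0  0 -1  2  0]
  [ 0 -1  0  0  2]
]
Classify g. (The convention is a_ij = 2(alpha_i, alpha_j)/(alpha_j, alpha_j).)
type D_5

The matrix has rank 5 with 2's on the diagonal. Reading the off-diagonal entries as Dynkin edges (a single edge where a_ij = a_ji = -1; a double or triple edge where a_ij * a_ji = 2 or 3), the diagram is a chain of 3 nodes with a fork of two nodes at one end (D_5). One simple-root ordering that puts it in standard form is (alpha_4, alpha_3, alpha_2, alpha_5, alpha_1). So the algebra is type D_5, i.e. so(10).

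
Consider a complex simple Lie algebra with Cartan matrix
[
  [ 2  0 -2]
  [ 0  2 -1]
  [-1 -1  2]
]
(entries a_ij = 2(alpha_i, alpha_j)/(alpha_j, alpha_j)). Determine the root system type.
C3

The matrix has rank 3 with 2's on the diagonal. Reading the off-diagonal entries as Dynkin edges (a single edge where a_ij = a_ji = -1; a double or triple edge where a_ij * a_ji = 2 or 3), the diagram is a chain of 3 nodes with a double edge at one end; the terminal node there is the unique long simple root (C_3). One simple-root ordering that puts it in standard form is (alpha_2, alpha_3, alpha_1). So the algebra is type C_3, i.e. sp(6).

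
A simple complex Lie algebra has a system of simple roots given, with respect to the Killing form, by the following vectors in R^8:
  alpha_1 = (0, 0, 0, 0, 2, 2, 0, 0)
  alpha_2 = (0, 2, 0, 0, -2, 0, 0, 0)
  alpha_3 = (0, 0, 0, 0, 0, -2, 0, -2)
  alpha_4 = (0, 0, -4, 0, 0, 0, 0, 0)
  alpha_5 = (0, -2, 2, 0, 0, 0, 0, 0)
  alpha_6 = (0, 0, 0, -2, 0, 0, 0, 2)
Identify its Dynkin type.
Compute the Cartan integers a_ij = 2(alpha_i, alpha_j)/(alpha_j, alpha_j); the resulting 6x6 Cartan matrix is
[[2, -1, -1, 0, 0, 0], [-1, 2, 0, 0, -1, 0], [-1, 0, 2, 0, 0, -1], [0, 0, 0, 2, -2, 0], [0, -1, 0, -1, 2, 0], [0, 0, -1, 0, 0, 2]].
The roots have two lengths (squared-length ratio 2:1); the short ones are alpha_{1,2,3,5,6}. The associated Dynkin diagram is a chain of 6 nodes with a double edge at one end; the terminal node there is the unique long simple root (C_6), so the type is C_6 (the algebra sp(12)).

C_6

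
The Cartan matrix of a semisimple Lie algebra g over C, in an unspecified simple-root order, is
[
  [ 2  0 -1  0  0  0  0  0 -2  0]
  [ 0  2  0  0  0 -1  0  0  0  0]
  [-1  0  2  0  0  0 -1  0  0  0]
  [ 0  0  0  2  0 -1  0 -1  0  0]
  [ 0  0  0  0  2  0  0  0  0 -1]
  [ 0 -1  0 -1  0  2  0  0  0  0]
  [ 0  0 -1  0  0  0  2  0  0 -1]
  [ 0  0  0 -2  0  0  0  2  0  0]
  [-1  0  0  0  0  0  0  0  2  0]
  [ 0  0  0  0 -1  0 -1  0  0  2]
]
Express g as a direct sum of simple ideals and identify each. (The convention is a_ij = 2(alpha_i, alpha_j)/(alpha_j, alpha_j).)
The diagram associated to this matrix has two connected components: the simple roots {alpha_1, alpha_3, alpha_5, alpha_7, alpha_9, alpha_10} form a chain of 6 nodes with a double edge at one end; the terminal node there is the unique short simple root (B_6), and {alpha_2, alpha_4, alpha_6, alpha_8} form a chain of 4 nodes with a double edge at one end; the terminal node there is the unique long simple root (C_4). A semisimple Lie algebra decomposes uniquely as the direct sum of simple ideals, one per connected component of its Dynkin diagram, so g ≅ B_6 ⊕ C_4 (dimension 78 + 36 = 114).

B_6 + C_4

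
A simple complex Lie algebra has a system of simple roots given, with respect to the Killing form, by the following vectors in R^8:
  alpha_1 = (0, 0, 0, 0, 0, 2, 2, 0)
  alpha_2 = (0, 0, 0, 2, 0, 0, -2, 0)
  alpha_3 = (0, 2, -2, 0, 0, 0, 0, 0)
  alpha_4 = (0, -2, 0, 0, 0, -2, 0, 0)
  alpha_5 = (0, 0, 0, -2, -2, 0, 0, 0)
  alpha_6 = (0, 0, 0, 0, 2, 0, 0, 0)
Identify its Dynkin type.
type B_6

Compute the Cartan integers a_ij = 2(alpha_i, alpha_j)/(alpha_j, alpha_j); the resulting 6x6 Cartan matrix is
[[2, -1, 0, -1, 0, 0], [-1, 2, 0, 0, -1, 0], [0, 0, 2, -1, 0, 0], [-1, 0, -1, 2, 0, 0], [0, -1, 0, 0, 2, -2], [0, 0, 0, 0, -1, 2]].
The roots have two lengths (squared-length ratio 2:1); the short ones are alpha_{6}. The associated Dynkin diagram is a chain of 6 nodes with a double edge at one end; the terminal node there is the unique short simple root (B_6), so the type is B_6 (the algebra so(13)).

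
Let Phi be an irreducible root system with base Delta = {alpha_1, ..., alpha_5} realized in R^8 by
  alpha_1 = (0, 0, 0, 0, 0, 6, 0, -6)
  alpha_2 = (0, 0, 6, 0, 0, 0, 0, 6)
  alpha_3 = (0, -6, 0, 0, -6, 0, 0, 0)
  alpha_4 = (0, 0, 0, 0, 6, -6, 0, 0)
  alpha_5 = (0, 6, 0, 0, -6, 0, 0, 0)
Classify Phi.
D_5 (so(10))

Compute the Cartan integers a_ij = 2(alpha_i, alpha_j)/(alpha_j, alpha_j); the resulting 5x5 Cartan matrix is
[[2, -1, 0, -1, 0], [-1, 2, 0, 0, 0], [0, 0, 2, -1, 0], [-1, 0, -1, 2, -1], [0, 0, 0, -1, 2]].
All simple roots have the same length, so the diagram is simply laced. The associated Dynkin diagram is a chain of 3 nodes with a fork of two nodes at one end (D_5), so the type is D_5 (the algebra so(10)).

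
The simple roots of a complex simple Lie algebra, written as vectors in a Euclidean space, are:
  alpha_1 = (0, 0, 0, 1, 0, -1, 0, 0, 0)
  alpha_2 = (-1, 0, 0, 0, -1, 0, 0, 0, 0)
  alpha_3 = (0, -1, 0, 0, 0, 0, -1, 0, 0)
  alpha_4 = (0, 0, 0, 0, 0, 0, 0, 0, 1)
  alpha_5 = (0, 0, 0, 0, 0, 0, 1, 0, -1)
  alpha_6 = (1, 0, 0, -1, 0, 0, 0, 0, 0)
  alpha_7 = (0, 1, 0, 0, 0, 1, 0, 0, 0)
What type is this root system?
B7

Compute the Cartan integers a_ij = 2(alpha_i, alpha_j)/(alpha_j, alpha_j); the resulting 7x7 Cartan matrix is
[[2, 0, 0, 0, 0, -1, -1], [0, 2, 0, 0, 0, -1, 0], [0, 0, 2, 0, -1, 0, -1], [0, 0, 0, 2, -1, 0, 0], [0, 0, -1, -2, 2, 0, 0], [-1, -1, 0, 0, 0, 2, 0], [-1, 0, -1, 0, 0, 0, 2]].
The roots have two lengths (squared-length ratio 2:1); the short ones are alpha_{4}. The associated Dynkin diagram is a chain of 7 nodes with a double edge at one end; the terminal node there is the unique short simple root (B_7), so the type is B_7 (the algebra so(15)).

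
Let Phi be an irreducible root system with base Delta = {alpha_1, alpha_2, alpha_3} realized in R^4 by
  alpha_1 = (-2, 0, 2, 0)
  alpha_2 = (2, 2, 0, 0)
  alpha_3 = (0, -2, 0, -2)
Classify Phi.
A3

Compute the Cartan integers a_ij = 2(alpha_i, alpha_j)/(alpha_j, alpha_j); the resulting 3x3 Cartan matrix is
[[2, -1, 0], [-1, 2, -1], [0, -1, 2]].
All simple roots have the same length, so the diagram is simply laced. The associated Dynkin diagram is a chain of 3 nodes with single edges (A_3), so the type is A_3 (the algebra sl(4)).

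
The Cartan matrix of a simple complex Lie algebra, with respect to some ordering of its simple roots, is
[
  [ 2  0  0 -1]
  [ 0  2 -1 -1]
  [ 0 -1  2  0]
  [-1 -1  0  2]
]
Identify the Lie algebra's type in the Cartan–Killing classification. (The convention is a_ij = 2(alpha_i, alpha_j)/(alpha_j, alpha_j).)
A4

The matrix has rank 4 with 2's on the diagonal. Reading the off-diagonal entries as Dynkin edges (a single edge where a_ij = a_ji = -1; a double or triple edge where a_ij * a_ji = 2 or 3), the diagram is a chain of 4 nodes with single edges (A_4). One simple-root ordering that puts it in standard form is (alpha_3, alpha_2, alpha_4, alpha_1). So the algebra is type A_4, i.e. sl(5).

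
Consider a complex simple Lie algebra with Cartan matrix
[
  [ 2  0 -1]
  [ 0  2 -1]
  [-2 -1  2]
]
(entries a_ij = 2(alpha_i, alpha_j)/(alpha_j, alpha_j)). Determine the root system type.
The matrix has rank 3 with 2's on the diagonal. Reading the off-diagonal entries as Dynkin edges (a single edge where a_ij = a_ji = -1; a double or triple edge where a_ij * a_ji = 2 or 3), the diagram is a chain of 3 nodes with a double edge at one end; the terminal node there is the unique short simple root (B_3). One simple-root ordering that puts it in standard form is (alpha_2, alpha_3, alpha_1). So the algebra is type B_3, i.e. so(7).

type B_3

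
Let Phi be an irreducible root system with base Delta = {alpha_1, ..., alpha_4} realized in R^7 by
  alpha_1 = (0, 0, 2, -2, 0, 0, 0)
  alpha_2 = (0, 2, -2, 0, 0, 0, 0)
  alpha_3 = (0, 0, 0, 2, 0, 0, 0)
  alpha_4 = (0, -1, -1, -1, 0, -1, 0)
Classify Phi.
F4

Compute the Cartan integers a_ij = 2(alpha_i, alpha_j)/(alpha_j, alpha_j); the resulting 4x4 Cartan matrix is
[[2, -1, -2, 0], [-1, 2, 0, 0], [-1, 0, 2, -1], [0, 0, -1, 2]].
The roots have two lengths (squared-length ratio 2:1); the short ones are alpha_{3,4}. The associated Dynkin diagram is a chain of 4 nodes with a double edge between the middle two (F_4), so the type is F_4.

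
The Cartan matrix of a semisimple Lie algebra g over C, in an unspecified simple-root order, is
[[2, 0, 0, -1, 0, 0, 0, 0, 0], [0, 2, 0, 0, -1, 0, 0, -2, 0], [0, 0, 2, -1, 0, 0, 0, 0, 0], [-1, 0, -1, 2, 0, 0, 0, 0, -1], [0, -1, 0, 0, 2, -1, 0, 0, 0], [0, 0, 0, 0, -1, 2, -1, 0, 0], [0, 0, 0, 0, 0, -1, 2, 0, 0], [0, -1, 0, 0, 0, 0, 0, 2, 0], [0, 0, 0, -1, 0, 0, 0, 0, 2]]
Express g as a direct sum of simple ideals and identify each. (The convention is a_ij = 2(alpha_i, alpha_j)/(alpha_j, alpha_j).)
The diagram associated to this matrix has two connected components: the simple roots {alpha_2, alpha_5, alpha_6, alpha_7, alpha_8} form a chain of 5 nodes with a double edge at one end; the terminal node there is the unique short simple root (B_5), and {alpha_1, alpha_3, alpha_4, alpha_9} form a chain of 2 nodes with a fork of two nodes at one end (D_4). A semisimple Lie algebra decomposes uniquely as the direct sum of simple ideals, one per connected component of its Dynkin diagram, so g ≅ B_5 ⊕ D_4 (dimension 55 + 28 = 83).

B_5 + D_4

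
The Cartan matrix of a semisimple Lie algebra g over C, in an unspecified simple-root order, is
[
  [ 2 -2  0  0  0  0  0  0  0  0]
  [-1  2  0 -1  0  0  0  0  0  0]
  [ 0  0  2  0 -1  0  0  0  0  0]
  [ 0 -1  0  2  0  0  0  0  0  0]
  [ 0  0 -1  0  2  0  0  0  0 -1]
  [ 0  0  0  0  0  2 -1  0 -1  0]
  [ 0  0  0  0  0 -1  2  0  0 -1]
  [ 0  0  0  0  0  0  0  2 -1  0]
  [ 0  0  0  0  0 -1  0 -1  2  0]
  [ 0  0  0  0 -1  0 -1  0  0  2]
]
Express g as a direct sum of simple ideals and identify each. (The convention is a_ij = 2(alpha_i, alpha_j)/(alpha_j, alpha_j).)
A7 ⊕ C3

The diagram associated to this matrix has two connected components: the simple roots {alpha_3, alpha_5, alpha_6, alpha_7, alpha_8, alpha_9, alpha_10} form a chain of 7 nodes with single edges (A_7), and {alpha_1, alpha_2, alpha_4} form a chain of 3 nodes with a double edge at one end; the terminal node there is the unique long simple root (C_3). A semisimple Lie algebra decomposes uniquely as the direct sum of simple ideals, one per connected component of its Dynkin diagram, so g ≅ A_7 ⊕ C_3 (dimension 63 + 21 = 84).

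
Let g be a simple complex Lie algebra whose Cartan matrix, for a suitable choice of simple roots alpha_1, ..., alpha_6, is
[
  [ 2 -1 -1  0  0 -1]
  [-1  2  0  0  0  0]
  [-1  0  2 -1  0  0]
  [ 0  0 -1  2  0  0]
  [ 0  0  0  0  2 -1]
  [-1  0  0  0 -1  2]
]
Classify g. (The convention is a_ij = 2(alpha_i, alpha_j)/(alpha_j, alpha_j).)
The matrix has rank 6 with 2's on the diagonal. Reading the off-diagonal entries as Dynkin edges (a single edge where a_ij = a_ji = -1; a double or triple edge where a_ij * a_ji = 2 or 3), the diagram is a chain of 5 nodes with one extra node attached to the third node from one end (E_6). One simple-root ordering that puts it in standard form is (alpha_5, alpha_2, alpha_6, alpha_1, alpha_3, alpha_4). So the algebra is type E_6.

type E_6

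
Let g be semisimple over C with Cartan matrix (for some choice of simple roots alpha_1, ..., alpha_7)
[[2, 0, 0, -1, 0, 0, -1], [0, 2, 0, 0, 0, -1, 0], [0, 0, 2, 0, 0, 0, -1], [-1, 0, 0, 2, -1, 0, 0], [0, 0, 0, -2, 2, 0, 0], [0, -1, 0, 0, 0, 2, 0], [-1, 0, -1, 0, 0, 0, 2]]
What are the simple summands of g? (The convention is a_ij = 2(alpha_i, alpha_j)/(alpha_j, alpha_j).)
The diagram associated to this matrix has two connected components: the simple roots {alpha_2, alpha_6} form a chain of 2 nodes with single edges (A_2), and {alpha_1, alpha_3, alpha_4, alpha_5, alpha_7} form a chain of 5 nodes with a double edge at one end; the terminal node there is the unique long simple root (C_5). A semisimple Lie algebra decomposes uniquely as the direct sum of simple ideals, one per connected component of its Dynkin diagram, so g ≅ A_2 ⊕ C_5 (dimension 8 + 55 = 63).

type A_2 + type C_5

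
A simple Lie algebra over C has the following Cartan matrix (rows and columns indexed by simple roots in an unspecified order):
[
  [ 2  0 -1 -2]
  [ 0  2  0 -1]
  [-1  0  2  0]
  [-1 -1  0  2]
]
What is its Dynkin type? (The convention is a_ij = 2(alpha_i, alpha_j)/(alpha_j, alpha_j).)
The matrix has rank 4 with 2's on the diagonal. Reading the off-diagonal entries as Dynkin edges (a single edge where a_ij = a_ji = -1; a double or triple edge where a_ij * a_ji = 2 or 3), the diagram is a chain of 4 nodes with a double edge between the middle two (F_4). One simple-root ordering that puts it in standard form is (alpha_3, alpha_1, alpha_4, alpha_2). So the algebra is type F_4.

F4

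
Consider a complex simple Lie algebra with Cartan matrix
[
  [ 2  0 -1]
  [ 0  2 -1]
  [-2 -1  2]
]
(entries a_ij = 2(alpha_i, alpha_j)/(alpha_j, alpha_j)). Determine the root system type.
The matrix has rank 3 with 2's on the diagonal. Reading the off-diagonal entries as Dynkin edges (a single edge where a_ij = a_ji = -1; a double or triple edge where a_ij * a_ji = 2 or 3), the diagram is a chain of 3 nodes with a double edge at one end; the terminal node there is the unique short simple root (B_3). One simple-root ordering that puts it in standard form is (alpha_2, alpha_3, alpha_1). So the algebra is type B_3, i.e. so(7).

B3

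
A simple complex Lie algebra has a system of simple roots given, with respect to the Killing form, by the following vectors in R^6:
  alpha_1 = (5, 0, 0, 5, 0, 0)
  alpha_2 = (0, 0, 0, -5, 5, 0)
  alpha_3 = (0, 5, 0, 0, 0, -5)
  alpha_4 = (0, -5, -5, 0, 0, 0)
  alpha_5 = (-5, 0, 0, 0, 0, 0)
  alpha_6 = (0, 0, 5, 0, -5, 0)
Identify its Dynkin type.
B6

Compute the Cartan integers a_ij = 2(alpha_i, alpha_j)/(alpha_j, alpha_j); the resulting 6x6 Cartan matrix is
[[2, -1, 0, 0, -2, 0], [-1, 2, 0, 0, 0, -1], [0, 0, 2, -1, 0, 0], [0, 0, -1, 2, 0, -1], [-1, 0, 0, 0, 2, 0], [0, -1, 0, -1, 0, 2]].
The roots have two lengths (squared-length ratio 2:1); the short ones are alpha_{5}. The associated Dynkin diagram is a chain of 6 nodes with a double edge at one end; the terminal node there is the unique short simple root (B_6), so the type is B_6 (the algebra so(13)).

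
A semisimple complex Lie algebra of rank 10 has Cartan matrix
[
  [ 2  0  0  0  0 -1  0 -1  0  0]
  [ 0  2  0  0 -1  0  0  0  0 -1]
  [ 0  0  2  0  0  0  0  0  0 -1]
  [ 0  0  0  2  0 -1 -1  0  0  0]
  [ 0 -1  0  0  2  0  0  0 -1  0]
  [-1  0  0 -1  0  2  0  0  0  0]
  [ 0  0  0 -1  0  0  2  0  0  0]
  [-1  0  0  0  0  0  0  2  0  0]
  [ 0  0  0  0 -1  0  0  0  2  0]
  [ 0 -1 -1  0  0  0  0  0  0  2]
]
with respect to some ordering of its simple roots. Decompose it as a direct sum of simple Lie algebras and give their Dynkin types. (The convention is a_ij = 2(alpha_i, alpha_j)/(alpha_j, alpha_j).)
The diagram associated to this matrix has two connected components: the simple roots {alpha_2, alpha_3, alpha_5, alpha_9, alpha_10} form a chain of 5 nodes with single edges (A_5), and {alpha_1, alpha_4, alpha_6, alpha_7, alpha_8} form a chain of 5 nodes with single edges (A_5). A semisimple Lie algebra decomposes uniquely as the direct sum of simple ideals, one per connected component of its Dynkin diagram, so g ≅ A_5 ⊕ A_5 (dimension 35 + 35 = 70).

type A_5 + type A_5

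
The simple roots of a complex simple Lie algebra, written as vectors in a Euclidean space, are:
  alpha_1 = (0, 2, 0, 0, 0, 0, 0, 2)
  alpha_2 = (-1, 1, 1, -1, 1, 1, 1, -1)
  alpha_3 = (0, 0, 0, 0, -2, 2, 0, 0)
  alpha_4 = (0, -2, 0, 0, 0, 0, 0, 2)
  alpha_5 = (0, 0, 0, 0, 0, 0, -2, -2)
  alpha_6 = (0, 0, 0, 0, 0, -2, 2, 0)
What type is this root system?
Compute the Cartan integers a_ij = 2(alpha_i, alpha_j)/(alpha_j, alpha_j); the resulting 6x6 Cartan matrix is
[[2, 0, 0, 0, -1, 0], [0, 2, 0, -1, 0, 0], [0, 0, 2, 0, 0, -1], [0, -1, 0, 2, -1, 0], [-1, 0, 0, -1, 2, -1], [0, 0, -1, 0, -1, 2]].
All simple roots have the same length, so the diagram is simply laced. The associated Dynkin diagram is a chain of 5 nodes with one extra node attached to the third node from one end (E_6), so the type is E_6.

E_6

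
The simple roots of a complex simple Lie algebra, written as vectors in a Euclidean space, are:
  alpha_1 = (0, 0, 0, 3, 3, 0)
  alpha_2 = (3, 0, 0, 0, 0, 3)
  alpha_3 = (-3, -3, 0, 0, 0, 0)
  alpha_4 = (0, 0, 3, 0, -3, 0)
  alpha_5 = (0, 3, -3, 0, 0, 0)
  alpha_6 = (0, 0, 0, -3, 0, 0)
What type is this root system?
Compute the Cartan integers a_ij = 2(alpha_i, alpha_j)/(alpha_j, alpha_j); the resulting 6x6 Cartan matrix is
[[2, 0, 0, -1, 0, -2], [0, 2, -1, 0, 0, 0], [0, -1, 2, 0, -1, 0], [-1, 0, 0, 2, -1, 0], [0, 0, -1, -1, 2, 0], [-1, 0, 0, 0, 0, 2]].
The roots have two lengths (squared-length ratio 2:1); the short ones are alpha_{6}. The associated Dynkin diagram is a chain of 6 nodes with a double edge at one end; the terminal node there is the unique short simple root (B_6), so the type is B_6 (the algebra so(13)).

B6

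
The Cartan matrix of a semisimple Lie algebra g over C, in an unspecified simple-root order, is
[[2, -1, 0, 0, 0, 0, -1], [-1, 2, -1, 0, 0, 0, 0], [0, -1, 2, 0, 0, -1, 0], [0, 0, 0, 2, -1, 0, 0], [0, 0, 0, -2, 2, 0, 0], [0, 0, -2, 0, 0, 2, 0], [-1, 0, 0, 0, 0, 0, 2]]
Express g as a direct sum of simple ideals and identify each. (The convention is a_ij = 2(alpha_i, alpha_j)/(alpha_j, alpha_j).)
type B_2 ⊕ type C_5

The diagram associated to this matrix has two connected components: the simple roots {alpha_4, alpha_5} form a chain of 2 nodes with a double edge at one end; the terminal node there is the unique short simple root (B_2), and {alpha_1, alpha_2, alpha_3, alpha_6, alpha_7} form a chain of 5 nodes with a double edge at one end; the terminal node there is the unique long simple root (C_5). A semisimple Lie algebra decomposes uniquely as the direct sum of simple ideals, one per connected component of its Dynkin diagram, so g ≅ B_2 ⊕ C_5 (dimension 10 + 55 = 65).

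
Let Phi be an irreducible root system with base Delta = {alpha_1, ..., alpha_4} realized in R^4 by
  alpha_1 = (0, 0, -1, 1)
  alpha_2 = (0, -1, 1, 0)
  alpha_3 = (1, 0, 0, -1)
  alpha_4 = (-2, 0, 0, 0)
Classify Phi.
Compute the Cartan integers a_ij = 2(alpha_i, alpha_j)/(alpha_j, alpha_j); the resulting 4x4 Cartan matrix is
[[2, -1, -1, 0], [-1, 2, 0, 0], [-1, 0, 2, -1], [0, 0, -2, 2]].
The roots have two lengths (squared-length ratio 2:1); the short ones are alpha_{1,2,3}. The associated Dynkin diagram is a chain of 4 nodes with a double edge at one end; the terminal node there is the unique long simple root (C_4), so the type is C_4 (the algebra sp(8)).

C4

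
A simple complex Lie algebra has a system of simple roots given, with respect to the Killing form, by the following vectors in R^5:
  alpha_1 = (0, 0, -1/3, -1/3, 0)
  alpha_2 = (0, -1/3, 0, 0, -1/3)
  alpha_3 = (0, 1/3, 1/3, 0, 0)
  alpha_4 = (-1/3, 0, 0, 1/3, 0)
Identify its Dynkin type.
Compute the Cartan integers a_ij = 2(alpha_i, alpha_j)/(alpha_j, alpha_j); the resulting 4x4 Cartan matrix is
[[2, 0, -1, -1], [0, 2, -1, 0], [-1, -1, 2, 0], [-1, 0, 0, 2]].
All simple roots have the same length, so the diagram is simply laced. The associated Dynkin diagram is a chain of 4 nodes with single edges (A_4), so the type is A_4 (the algebra sl(5)).

type A_4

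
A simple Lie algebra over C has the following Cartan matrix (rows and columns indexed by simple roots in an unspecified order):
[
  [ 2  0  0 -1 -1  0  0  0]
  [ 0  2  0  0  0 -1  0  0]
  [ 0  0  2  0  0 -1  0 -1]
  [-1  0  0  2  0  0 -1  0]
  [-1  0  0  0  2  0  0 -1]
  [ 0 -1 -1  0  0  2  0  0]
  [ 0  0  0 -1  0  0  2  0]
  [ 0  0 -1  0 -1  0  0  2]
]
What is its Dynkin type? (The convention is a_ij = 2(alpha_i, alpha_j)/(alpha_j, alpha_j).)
A8

The matrix has rank 8 with 2's on the diagonal. Reading the off-diagonal entries as Dynkin edges (a single edge where a_ij = a_ji = -1; a double or triple edge where a_ij * a_ji = 2 or 3), the diagram is a chain of 8 nodes with single edges (A_8). One simple-root ordering that puts it in standard form is (alpha_7, alpha_4, alpha_1, alpha_5, alpha_8, alpha_3, alpha_6, alpha_2). So the algebra is type A_8, i.e. sl(9).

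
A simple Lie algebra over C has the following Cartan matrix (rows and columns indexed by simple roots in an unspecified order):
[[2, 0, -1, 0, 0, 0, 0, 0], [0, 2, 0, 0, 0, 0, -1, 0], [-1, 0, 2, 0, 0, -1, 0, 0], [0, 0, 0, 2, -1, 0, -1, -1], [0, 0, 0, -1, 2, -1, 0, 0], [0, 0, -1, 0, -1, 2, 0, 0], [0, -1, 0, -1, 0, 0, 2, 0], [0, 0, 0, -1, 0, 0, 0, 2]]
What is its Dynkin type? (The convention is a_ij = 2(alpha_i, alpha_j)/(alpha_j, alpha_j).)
The matrix has rank 8 with 2's on the diagonal. Reading the off-diagonal entries as Dynkin edges (a single edge where a_ij = a_ji = -1; a double or triple edge where a_ij * a_ji = 2 or 3), the diagram is a chain of 7 nodes with one extra node attached to the third node from one end (E_8). One simple-root ordering that puts it in standard form is (alpha_2, alpha_8, alpha_7, alpha_4, alpha_5, alpha_6, alpha_3, alpha_1). So the algebra is type E_8.

E_8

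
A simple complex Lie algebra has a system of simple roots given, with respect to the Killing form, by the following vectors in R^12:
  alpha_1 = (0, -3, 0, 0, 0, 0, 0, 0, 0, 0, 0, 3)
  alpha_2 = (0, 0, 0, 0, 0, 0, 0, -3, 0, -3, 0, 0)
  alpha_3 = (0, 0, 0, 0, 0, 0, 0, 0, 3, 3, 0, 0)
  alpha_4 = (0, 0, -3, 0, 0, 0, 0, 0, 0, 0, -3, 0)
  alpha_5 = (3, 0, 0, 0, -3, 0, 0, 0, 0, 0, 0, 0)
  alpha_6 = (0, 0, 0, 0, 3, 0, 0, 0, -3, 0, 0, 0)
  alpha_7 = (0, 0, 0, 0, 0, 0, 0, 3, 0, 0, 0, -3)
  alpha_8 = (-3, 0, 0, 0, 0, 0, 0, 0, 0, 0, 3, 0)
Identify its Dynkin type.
Compute the Cartan integers a_ij = 2(alpha_i, alpha_j)/(alpha_j, alpha_j); the resulting 8x8 Cartan matrix is
[[2, 0, 0, 0, 0, 0, -1, 0], [0, 2, -1, 0, 0, 0, -1, 0], [0, -1, 2, 0, 0, -1, 0, 0], [0, 0, 0, 2, 0, 0, 0, -1], [0, 0, 0, 0, 2, -1, 0, -1], [0, 0, -1, 0, -1, 2, 0, 0], [-1, -1, 0, 0, 0, 0, 2, 0], [0, 0, 0, -1, -1, 0, 0, 2]].
All simple roots have the same length, so the diagram is simply laced. The associated Dynkin diagram is a chain of 8 nodes with single edges (A_8), so the type is A_8 (the algebra sl(9)).

A_8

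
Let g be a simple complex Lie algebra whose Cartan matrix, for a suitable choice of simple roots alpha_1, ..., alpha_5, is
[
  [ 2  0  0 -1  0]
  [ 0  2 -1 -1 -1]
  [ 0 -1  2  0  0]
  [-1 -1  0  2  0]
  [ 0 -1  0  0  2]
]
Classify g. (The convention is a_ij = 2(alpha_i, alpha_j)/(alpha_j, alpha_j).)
The matrix has rank 5 with 2's on the diagonal. Reading the off-diagonal entries as Dynkin edges (a single edge where a_ij = a_ji = -1; a double or triple edge where a_ij * a_ji = 2 or 3), the diagram is a chain of 3 nodes with a fork of two nodes at one end (D_5). One simple-root ordering that puts it in standard form is (alpha_1, alpha_4, alpha_2, alpha_5, alpha_3). So the algebra is type D_5, i.e. so(10).

D5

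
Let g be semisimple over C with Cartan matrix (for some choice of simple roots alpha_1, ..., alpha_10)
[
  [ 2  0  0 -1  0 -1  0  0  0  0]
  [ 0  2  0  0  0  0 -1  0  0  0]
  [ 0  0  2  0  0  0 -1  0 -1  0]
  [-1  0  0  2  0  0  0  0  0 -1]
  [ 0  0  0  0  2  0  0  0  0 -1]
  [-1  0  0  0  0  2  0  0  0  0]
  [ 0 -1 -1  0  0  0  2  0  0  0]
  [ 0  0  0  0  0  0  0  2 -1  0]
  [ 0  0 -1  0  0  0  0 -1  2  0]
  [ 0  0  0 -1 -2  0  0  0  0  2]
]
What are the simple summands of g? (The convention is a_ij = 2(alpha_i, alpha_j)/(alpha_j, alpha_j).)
A_5 + B_5

The diagram associated to this matrix has two connected components: the simple roots {alpha_2, alpha_3, alpha_7, alpha_8, alpha_9} form a chain of 5 nodes with single edges (A_5), and {alpha_1, alpha_4, alpha_5, alpha_6, alpha_10} form a chain of 5 nodes with a double edge at one end; the terminal node there is the unique short simple root (B_5). A semisimple Lie algebra decomposes uniquely as the direct sum of simple ideals, one per connected component of its Dynkin diagram, so g ≅ A_5 ⊕ B_5 (dimension 35 + 55 = 90).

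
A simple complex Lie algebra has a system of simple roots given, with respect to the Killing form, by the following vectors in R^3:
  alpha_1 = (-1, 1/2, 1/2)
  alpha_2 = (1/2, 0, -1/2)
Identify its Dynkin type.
Compute the Cartan integers a_ij = 2(alpha_i, alpha_j)/(alpha_j, alpha_j); the resulting 2x2 Cartan matrix is
[[2, -3], [-1, 2]].
The roots have two lengths (squared-length ratio 3:1); the short ones are alpha_{2}. The associated Dynkin diagram is two nodes joined by a triple edge (G_2), so the type is G_2.

G_2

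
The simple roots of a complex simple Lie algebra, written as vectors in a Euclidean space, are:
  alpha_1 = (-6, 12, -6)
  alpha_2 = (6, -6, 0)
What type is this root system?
Compute the Cartan integers a_ij = 2(alpha_i, alpha_j)/(alpha_j, alpha_j); the resulting 2x2 Cartan matrix is
[[2, -3], [-1, 2]].
The roots have two lengths (squared-length ratio 3:1); the short ones are alpha_{2}. The associated Dynkin diagram is two nodes joined by a triple edge (G_2), so the type is G_2.

G2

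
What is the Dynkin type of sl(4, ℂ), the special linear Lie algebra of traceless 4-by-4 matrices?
This is sl(4), which has dimension 4^2 - 1 = 15 and rank 4 - 1 = 3 (a Cartan subalgebra is the diagonal traceless matrices). In the classification of classical Lie algebras, the special linear algebra sl(n+1) has type A_n; here n = 3, so the Dynkin diagram is a chain of 3 nodes with single edges (A_3). Hence the type is A_3.

A_3 (sl(4))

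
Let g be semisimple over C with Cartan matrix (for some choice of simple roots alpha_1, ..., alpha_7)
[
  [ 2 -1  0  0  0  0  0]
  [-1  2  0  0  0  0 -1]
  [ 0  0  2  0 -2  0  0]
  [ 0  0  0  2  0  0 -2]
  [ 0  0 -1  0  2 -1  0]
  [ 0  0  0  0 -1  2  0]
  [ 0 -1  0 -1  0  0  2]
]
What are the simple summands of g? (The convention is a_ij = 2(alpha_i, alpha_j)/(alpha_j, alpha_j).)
The diagram associated to this matrix has two connected components: the simple roots {alpha_3, alpha_5, alpha_6} form a chain of 3 nodes with a double edge at one end; the terminal node there is the unique long simple root (C_3), and {alpha_1, alpha_2, alpha_4, alpha_7} form a chain of 4 nodes with a double edge at one end; the terminal node there is the unique long simple root (C_4). A semisimple Lie algebra decomposes uniquely as the direct sum of simple ideals, one per connected component of its Dynkin diagram, so g ≅ C_3 ⊕ C_4 (dimension 21 + 36 = 57).

type C_3 + type C_4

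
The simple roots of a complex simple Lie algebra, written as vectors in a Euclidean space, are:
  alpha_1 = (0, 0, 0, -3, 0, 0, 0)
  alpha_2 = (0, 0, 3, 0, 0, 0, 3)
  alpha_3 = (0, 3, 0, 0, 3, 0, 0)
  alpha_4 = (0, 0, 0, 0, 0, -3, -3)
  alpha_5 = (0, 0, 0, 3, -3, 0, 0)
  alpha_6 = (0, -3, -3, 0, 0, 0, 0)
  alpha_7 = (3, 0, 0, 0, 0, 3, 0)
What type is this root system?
B_7 (so(15))

Compute the Cartan integers a_ij = 2(alpha_i, alpha_j)/(alpha_j, alpha_j); the resulting 7x7 Cartan matrix is
[[2, 0, 0, 0, -1, 0, 0], [0, 2, 0, -1, 0, -1, 0], [0, 0, 2, 0, -1, -1, 0], [0, -1, 0, 2, 0, 0, -1], [-2, 0, -1, 0, 2, 0, 0], [0, -1, -1, 0, 0, 2, 0], [0, 0, 0, -1, 0, 0, 2]].
The roots have two lengths (squared-length ratio 2:1); the short ones are alpha_{1}. The associated Dynkin diagram is a chain of 7 nodes with a double edge at one end; the terminal node there is the unique short simple root (B_7), so the type is B_7 (the algebra so(15)).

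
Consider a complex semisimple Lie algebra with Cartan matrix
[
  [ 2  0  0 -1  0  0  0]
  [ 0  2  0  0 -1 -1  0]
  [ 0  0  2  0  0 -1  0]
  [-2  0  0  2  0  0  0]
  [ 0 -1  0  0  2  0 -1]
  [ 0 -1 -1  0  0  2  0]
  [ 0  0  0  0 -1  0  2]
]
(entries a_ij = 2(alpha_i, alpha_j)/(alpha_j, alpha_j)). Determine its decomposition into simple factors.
The diagram associated to this matrix has two connected components: the simple roots {alpha_2, alpha_3, alpha_5, alpha_6, alpha_7} form a chain of 5 nodes with single edges (A_5), and {alpha_1, alpha_4} form a chain of 2 nodes with a double edge at one end; the terminal node there is the unique short simple root (B_2). A semisimple Lie algebra decomposes uniquely as the direct sum of simple ideals, one per connected component of its Dynkin diagram, so g ≅ A_5 ⊕ B_2 (dimension 35 + 10 = 45).

A_5 + B_2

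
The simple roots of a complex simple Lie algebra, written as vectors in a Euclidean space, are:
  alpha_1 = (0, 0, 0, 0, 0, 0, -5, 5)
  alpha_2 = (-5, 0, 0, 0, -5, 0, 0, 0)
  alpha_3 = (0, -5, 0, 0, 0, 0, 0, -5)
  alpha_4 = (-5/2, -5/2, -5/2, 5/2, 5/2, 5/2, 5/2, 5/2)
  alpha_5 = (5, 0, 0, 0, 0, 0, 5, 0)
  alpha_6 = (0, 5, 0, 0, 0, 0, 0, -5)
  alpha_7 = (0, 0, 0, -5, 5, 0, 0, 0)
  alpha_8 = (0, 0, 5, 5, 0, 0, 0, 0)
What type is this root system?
Compute the Cartan integers a_ij = 2(alpha_i, alpha_j)/(alpha_j, alpha_j); the resulting 8x8 Cartan matrix is
[[2, 0, -1, 0, -1, -1, 0, 0], [0, 2, 0, 0, -1, 0, -1, 0], [-1, 0, 2, 0, 0, 0, 0, 0], [0, 0, 0, 2, 0, -1, 0, 0], [-1, -1, 0, 0, 2, 0, 0, 0], [-1, 0, 0, -1, 0, 2, 0, 0], [0, -1, 0, 0, 0, 0, 2, -1], [0, 0, 0, 0, 0, 0, -1, 2]].
All simple roots have the same length, so the diagram is simply laced. The associated Dynkin diagram is a chain of 7 nodes with one extra node attached to the third node from one end (E_8), so the type is E_8.

E_8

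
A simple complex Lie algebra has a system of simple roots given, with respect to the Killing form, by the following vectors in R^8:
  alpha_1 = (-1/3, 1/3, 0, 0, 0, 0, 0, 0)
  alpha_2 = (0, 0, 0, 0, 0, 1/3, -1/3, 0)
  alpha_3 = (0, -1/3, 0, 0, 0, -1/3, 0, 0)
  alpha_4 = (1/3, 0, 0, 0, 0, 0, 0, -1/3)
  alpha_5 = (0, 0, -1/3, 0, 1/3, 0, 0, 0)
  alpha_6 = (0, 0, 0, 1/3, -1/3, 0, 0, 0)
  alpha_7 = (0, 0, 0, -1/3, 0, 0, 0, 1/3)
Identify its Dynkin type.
Compute the Cartan integers a_ij = 2(alpha_i, alpha_j)/(alpha_j, alpha_j); the resulting 7x7 Cartan matrix is
[[2, 0, -1, -1, 0, 0, 0], [0, 2, -1, 0, 0, 0, 0], [-1, -1, 2, 0, 0, 0, 0], [-1, 0, 0, 2, 0, 0, -1], [0, 0, 0, 0, 2, -1, 0], [0, 0, 0, 0, -1, 2, -1], [0, 0, 0, -1, 0, -1, 2]].
All simple roots have the same length, so the diagram is simply laced. The associated Dynkin diagram is a chain of 7 nodes with single edges (A_7), so the type is A_7 (the algebra sl(8)).

A_7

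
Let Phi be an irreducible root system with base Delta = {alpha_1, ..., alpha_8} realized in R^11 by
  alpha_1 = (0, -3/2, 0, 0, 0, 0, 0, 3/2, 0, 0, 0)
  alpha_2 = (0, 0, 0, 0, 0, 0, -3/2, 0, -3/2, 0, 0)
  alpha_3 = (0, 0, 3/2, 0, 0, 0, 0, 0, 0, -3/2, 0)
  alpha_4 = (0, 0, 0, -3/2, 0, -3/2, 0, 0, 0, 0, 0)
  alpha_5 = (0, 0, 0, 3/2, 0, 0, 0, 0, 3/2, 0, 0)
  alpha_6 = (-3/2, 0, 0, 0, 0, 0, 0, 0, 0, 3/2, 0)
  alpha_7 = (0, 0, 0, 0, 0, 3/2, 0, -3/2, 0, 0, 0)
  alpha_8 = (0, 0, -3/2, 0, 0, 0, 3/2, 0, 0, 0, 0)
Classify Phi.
Compute the Cartan integers a_ij = 2(alpha_i, alpha_j)/(alpha_j, alpha_j); the resulting 8x8 Cartan matrix is
[[2, 0, 0, 0, 0, 0, -1, 0], [0, 2, 0, 0, -1, 0, 0, -1], [0, 0, 2, 0, 0, -1, 0, -1], [0, 0, 0, 2, -1, 0, -1, 0], [0, -1, 0, -1, 2, 0, 0, 0], [0, 0, -1, 0, 0, 2, 0, 0], [-1, 0, 0, -1, 0, 0, 2, 0], [0, -1, -1, 0, 0, 0, 0, 2]].
All simple roots have the same length, so the diagram is simply laced. The associated Dynkin diagram is a chain of 8 nodes with single edges (A_8), so the type is A_8 (the algebra sl(9)).

A8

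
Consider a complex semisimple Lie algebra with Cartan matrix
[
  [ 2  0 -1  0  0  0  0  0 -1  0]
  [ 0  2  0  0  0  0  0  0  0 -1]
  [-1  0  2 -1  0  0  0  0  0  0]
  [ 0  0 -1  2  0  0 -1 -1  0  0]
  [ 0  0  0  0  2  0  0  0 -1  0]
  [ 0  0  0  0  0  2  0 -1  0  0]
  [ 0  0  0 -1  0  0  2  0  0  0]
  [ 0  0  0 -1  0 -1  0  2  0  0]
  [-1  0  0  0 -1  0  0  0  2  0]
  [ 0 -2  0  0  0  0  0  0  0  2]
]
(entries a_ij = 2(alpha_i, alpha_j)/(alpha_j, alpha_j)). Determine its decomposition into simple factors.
B2 + E8

The diagram associated to this matrix has two connected components: the simple roots {alpha_2, alpha_10} form a chain of 2 nodes with a double edge at one end; the terminal node there is the unique short simple root (B_2), and {alpha_1, alpha_3, alpha_4, alpha_5, alpha_6, alpha_7, alpha_8, alpha_9} form a chain of 7 nodes with one extra node attached to the third node from one end (E_8). A semisimple Lie algebra decomposes uniquely as the direct sum of simple ideals, one per connected component of its Dynkin diagram, so g ≅ B_2 ⊕ E_8 (dimension 10 + 248 = 258).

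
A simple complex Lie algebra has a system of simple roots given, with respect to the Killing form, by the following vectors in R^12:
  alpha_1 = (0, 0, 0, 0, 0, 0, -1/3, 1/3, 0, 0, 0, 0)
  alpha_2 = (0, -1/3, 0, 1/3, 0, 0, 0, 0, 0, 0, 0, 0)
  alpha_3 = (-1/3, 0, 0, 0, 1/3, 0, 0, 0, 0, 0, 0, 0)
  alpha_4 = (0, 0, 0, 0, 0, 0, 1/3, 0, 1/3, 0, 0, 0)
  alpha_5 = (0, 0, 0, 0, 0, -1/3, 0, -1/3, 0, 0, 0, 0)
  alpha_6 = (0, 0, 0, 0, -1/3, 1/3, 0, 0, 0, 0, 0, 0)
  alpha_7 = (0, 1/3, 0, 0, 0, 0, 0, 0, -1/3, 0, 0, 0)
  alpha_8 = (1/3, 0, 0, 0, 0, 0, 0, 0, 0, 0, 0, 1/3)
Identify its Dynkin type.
Compute the Cartan integers a_ij = 2(alpha_i, alpha_j)/(alpha_j, alpha_j); the resulting 8x8 Cartan matrix is
[[2, 0, 0, -1, -1, 0, 0, 0], [0, 2, 0, 0, 0, 0, -1, 0], [0, 0, 2, 0, 0, -1, 0, -1], [-1, 0, 0, 2, 0, 0, -1, 0], [-1, 0, 0, 0, 2, -1, 0, 0], [0, 0, -1, 0, -1, 2, 0, 0], [0, -1, 0, -1, 0, 0, 2, 0], [0, 0, -1, 0, 0, 0, 0, 2]].
All simple roots have the same length, so the diagram is simply laced. The associated Dynkin diagram is a chain of 8 nodes with single edges (A_8), so the type is A_8 (the algebra sl(9)).

A_8 (sl(9))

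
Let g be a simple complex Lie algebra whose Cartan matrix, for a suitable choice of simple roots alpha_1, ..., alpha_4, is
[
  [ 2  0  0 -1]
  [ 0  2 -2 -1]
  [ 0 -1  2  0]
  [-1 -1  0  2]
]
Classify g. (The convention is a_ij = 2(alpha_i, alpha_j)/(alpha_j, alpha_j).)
B_4 (so(9))

The matrix has rank 4 with 2's on the diagonal. Reading the off-diagonal entries as Dynkin edges (a single edge where a_ij = a_ji = -1; a double or triple edge where a_ij * a_ji = 2 or 3), the diagram is a chain of 4 nodes with a double edge at one end; the terminal node there is the unique short simple root (B_4). One simple-root ordering that puts it in standard form is (alpha_1, alpha_4, alpha_2, alpha_3). So the algebra is type B_4, i.e. so(9).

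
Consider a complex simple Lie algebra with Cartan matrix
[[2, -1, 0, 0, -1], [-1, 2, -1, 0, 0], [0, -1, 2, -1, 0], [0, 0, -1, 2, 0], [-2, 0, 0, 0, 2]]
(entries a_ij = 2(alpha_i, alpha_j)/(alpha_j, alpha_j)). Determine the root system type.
The matrix has rank 5 with 2's on the diagonal. Reading the off-diagonal entries as Dynkin edges (a single edge where a_ij = a_ji = -1; a double or triple edge where a_ij * a_ji = 2 or 3), the diagram is a chain of 5 nodes with a double edge at one end; the terminal node there is the unique long simple root (C_5). One simple-root ordering that puts it in standard form is (alpha_4, alpha_3, alpha_2, alpha_1, alpha_5). So the algebra is type C_5, i.e. sp(10).

type C_5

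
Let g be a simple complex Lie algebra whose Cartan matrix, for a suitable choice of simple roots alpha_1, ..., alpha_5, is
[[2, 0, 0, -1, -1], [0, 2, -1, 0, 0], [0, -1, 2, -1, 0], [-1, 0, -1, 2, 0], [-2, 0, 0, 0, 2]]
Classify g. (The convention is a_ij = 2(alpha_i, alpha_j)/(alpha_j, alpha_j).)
The matrix has rank 5 with 2's on the diagonal. Reading the off-diagonal entries as Dynkin edges (a single edge where a_ij = a_ji = -1; a double or triple edge where a_ij * a_ji = 2 or 3), the diagram is a chain of 5 nodes with a double edge at one end; the terminal node there is the unique long simple root (C_5). One simple-root ordering that puts it in standard form is (alpha_2, alpha_3, alpha_4, alpha_1, alpha_5). So the algebra is type C_5, i.e. sp(10).

C_5 (sp(10))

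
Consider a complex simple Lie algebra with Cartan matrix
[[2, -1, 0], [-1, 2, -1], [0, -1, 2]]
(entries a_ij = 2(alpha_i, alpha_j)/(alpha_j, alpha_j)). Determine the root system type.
The matrix has rank 3 with 2's on the diagonal. Reading the off-diagonal entries as Dynkin edges (a single edge where a_ij = a_ji = -1; a double or triple edge where a_ij * a_ji = 2 or 3), the diagram is a chain of 3 nodes with single edges (A_3). One simple-root ordering that puts it in standard form is (alpha_1, alpha_2, alpha_3). So the algebra is type A_3, i.e. sl(4).

A_3 (sl(4))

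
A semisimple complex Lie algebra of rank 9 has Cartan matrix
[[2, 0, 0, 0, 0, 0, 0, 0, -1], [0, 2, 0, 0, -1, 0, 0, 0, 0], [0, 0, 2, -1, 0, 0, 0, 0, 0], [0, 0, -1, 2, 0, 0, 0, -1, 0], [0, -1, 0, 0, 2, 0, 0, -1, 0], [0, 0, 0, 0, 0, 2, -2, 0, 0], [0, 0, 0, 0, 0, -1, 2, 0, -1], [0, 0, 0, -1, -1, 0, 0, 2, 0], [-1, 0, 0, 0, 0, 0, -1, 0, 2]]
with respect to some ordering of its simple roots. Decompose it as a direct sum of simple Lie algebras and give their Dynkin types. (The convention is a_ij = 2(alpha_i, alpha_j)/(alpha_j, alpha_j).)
The diagram associated to this matrix has two connected components: the simple roots {alpha_2, alpha_3, alpha_4, alpha_5, alpha_8} form a chain of 5 nodes with single edges (A_5), and {alpha_1, alpha_6, alpha_7, alpha_9} form a chain of 4 nodes with a double edge at one end; the terminal node there is the unique long simple root (C_4). A semisimple Lie algebra decomposes uniquely as the direct sum of simple ideals, one per connected component of its Dynkin diagram, so g ≅ A_5 ⊕ C_4 (dimension 35 + 36 = 71).

A_5 (sl(6)) + C_4 (sp(8))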